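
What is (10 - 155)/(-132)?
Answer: 145/132 ≈ 1.0985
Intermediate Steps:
(10 - 155)/(-132) = -1/132*(-145) = 145/132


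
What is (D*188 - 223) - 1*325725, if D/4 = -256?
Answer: -518460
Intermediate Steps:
D = -1024 (D = 4*(-256) = -1024)
(D*188 - 223) - 1*325725 = (-1024*188 - 223) - 1*325725 = (-192512 - 223) - 325725 = -192735 - 325725 = -518460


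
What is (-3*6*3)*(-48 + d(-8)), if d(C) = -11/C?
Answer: 10071/4 ≈ 2517.8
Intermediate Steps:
(-3*6*3)*(-48 + d(-8)) = (-3*6*3)*(-48 - 11/(-8)) = (-18*3)*(-48 - 11*(-1/8)) = -54*(-48 + 11/8) = -54*(-373/8) = 10071/4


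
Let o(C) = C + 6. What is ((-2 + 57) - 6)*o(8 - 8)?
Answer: 294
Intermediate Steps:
o(C) = 6 + C
((-2 + 57) - 6)*o(8 - 8) = ((-2 + 57) - 6)*(6 + (8 - 8)) = (55 - 6)*(6 + 0) = 49*6 = 294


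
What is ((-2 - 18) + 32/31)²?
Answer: 345744/961 ≈ 359.78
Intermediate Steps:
((-2 - 18) + 32/31)² = (-20 + 32*(1/31))² = (-20 + 32/31)² = (-588/31)² = 345744/961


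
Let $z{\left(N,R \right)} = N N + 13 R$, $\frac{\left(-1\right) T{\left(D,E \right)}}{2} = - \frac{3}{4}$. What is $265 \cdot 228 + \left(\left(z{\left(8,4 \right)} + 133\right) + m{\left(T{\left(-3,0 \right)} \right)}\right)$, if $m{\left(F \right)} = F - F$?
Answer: $60669$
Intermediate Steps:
$T{\left(D,E \right)} = \frac{3}{2}$ ($T{\left(D,E \right)} = - 2 \left(- \frac{3}{4}\right) = - 2 \left(\left(-3\right) \frac{1}{4}\right) = \left(-2\right) \left(- \frac{3}{4}\right) = \frac{3}{2}$)
$m{\left(F \right)} = 0$
$z{\left(N,R \right)} = N^{2} + 13 R$
$265 \cdot 228 + \left(\left(z{\left(8,4 \right)} + 133\right) + m{\left(T{\left(-3,0 \right)} \right)}\right) = 265 \cdot 228 + \left(\left(\left(8^{2} + 13 \cdot 4\right) + 133\right) + 0\right) = 60420 + \left(\left(\left(64 + 52\right) + 133\right) + 0\right) = 60420 + \left(\left(116 + 133\right) + 0\right) = 60420 + \left(249 + 0\right) = 60420 + 249 = 60669$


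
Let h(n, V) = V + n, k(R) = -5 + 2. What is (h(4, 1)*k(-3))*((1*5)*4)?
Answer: -300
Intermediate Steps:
k(R) = -3
(h(4, 1)*k(-3))*((1*5)*4) = ((1 + 4)*(-3))*((1*5)*4) = (5*(-3))*(5*4) = -15*20 = -300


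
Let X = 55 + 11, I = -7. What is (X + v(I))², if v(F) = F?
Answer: 3481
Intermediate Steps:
X = 66
(X + v(I))² = (66 - 7)² = 59² = 3481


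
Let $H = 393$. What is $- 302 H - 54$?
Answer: $-118740$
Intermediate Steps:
$- 302 H - 54 = \left(-302\right) 393 - 54 = -118686 - 54 = -118740$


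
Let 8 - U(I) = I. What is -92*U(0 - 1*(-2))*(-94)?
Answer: 51888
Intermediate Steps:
U(I) = 8 - I
-92*U(0 - 1*(-2))*(-94) = -92*(8 - (0 - 1*(-2)))*(-94) = -92*(8 - (0 + 2))*(-94) = -92*(8 - 1*2)*(-94) = -92*(8 - 2)*(-94) = -92*6*(-94) = -552*(-94) = 51888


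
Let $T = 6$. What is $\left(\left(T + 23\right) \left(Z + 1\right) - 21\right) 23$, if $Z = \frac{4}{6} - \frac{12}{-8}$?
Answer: $\frac{9775}{6} \approx 1629.2$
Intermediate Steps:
$Z = \frac{13}{6}$ ($Z = 4 \cdot \frac{1}{6} - - \frac{3}{2} = \frac{2}{3} + \frac{3}{2} = \frac{13}{6} \approx 2.1667$)
$\left(\left(T + 23\right) \left(Z + 1\right) - 21\right) 23 = \left(\left(6 + 23\right) \left(\frac{13}{6} + 1\right) - 21\right) 23 = \left(29 \cdot \frac{19}{6} - 21\right) 23 = \left(\frac{551}{6} - 21\right) 23 = \frac{425}{6} \cdot 23 = \frac{9775}{6}$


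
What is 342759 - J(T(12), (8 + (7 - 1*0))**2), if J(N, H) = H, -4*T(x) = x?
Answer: 342534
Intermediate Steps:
T(x) = -x/4
342759 - J(T(12), (8 + (7 - 1*0))**2) = 342759 - (8 + (7 - 1*0))**2 = 342759 - (8 + (7 + 0))**2 = 342759 - (8 + 7)**2 = 342759 - 1*15**2 = 342759 - 1*225 = 342759 - 225 = 342534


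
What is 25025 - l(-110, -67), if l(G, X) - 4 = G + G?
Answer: 25241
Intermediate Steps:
l(G, X) = 4 + 2*G (l(G, X) = 4 + (G + G) = 4 + 2*G)
25025 - l(-110, -67) = 25025 - (4 + 2*(-110)) = 25025 - (4 - 220) = 25025 - 1*(-216) = 25025 + 216 = 25241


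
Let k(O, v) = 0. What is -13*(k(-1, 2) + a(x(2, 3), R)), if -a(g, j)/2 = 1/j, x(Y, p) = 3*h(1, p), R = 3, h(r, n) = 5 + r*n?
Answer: 26/3 ≈ 8.6667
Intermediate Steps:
h(r, n) = 5 + n*r
x(Y, p) = 15 + 3*p (x(Y, p) = 3*(5 + p*1) = 3*(5 + p) = 15 + 3*p)
a(g, j) = -2/j
-13*(k(-1, 2) + a(x(2, 3), R)) = -13*(0 - 2/3) = -13*(0 - 2*⅓) = -13*(0 - ⅔) = -13*(-⅔) = 26/3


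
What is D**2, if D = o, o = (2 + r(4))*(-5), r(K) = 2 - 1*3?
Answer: 25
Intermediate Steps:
r(K) = -1 (r(K) = 2 - 3 = -1)
o = -5 (o = (2 - 1)*(-5) = 1*(-5) = -5)
D = -5
D**2 = (-5)**2 = 25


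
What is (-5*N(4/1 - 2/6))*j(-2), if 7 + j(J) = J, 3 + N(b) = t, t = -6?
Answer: -405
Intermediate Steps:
N(b) = -9 (N(b) = -3 - 6 = -9)
j(J) = -7 + J
(-5*N(4/1 - 2/6))*j(-2) = (-5*(-9))*(-7 - 2) = 45*(-9) = -405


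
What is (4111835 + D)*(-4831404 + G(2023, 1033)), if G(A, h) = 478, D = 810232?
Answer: -23778141444042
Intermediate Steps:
(4111835 + D)*(-4831404 + G(2023, 1033)) = (4111835 + 810232)*(-4831404 + 478) = 4922067*(-4830926) = -23778141444042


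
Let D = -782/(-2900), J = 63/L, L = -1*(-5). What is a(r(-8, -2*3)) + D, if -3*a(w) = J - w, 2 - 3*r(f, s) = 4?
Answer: -54191/13050 ≈ -4.1526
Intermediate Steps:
r(f, s) = -⅔ (r(f, s) = ⅔ - ⅓*4 = ⅔ - 4/3 = -⅔)
L = 5
J = 63/5 ≈ 12.600
D = 391/1450 (D = -782*(-1/2900) = 391/1450 ≈ 0.26966)
a(w) = -21/5 + w/3 (a(w) = -(63/5 - w)/3 = -21/5 + w/3)
a(r(-8, -2*3)) + D = (-21/5 + (⅓)*(-⅔)) + 391/1450 = (-21/5 - 2/9) + 391/1450 = -199/45 + 391/1450 = -54191/13050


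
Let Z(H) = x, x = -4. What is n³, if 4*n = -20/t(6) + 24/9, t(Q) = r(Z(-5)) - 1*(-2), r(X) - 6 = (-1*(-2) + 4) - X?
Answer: 343/5832 ≈ 0.058813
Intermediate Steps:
Z(H) = -4
r(X) = 12 - X (r(X) = 6 + ((-1*(-2) + 4) - X) = 6 + ((2 + 4) - X) = 6 + (6 - X) = 12 - X)
t(Q) = 18 (t(Q) = (12 - 1*(-4)) - 1*(-2) = (12 + 4) + 2 = 16 + 2 = 18)
n = 7/18 (n = (-20/18 + 24/9)/4 = (-20*1/18 + 24*(⅑))/4 = (-10/9 + 8/3)/4 = (¼)*(14/9) = 7/18 ≈ 0.38889)
n³ = (7/18)³ = 343/5832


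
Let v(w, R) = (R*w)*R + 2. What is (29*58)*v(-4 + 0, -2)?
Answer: -23548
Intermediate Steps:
v(w, R) = 2 + w*R**2 (v(w, R) = w*R**2 + 2 = 2 + w*R**2)
(29*58)*v(-4 + 0, -2) = (29*58)*(2 + (-4 + 0)*(-2)**2) = 1682*(2 - 4*4) = 1682*(2 - 16) = 1682*(-14) = -23548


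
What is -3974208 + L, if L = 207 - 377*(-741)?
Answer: -3694644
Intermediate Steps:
L = 279564 (L = 207 + 279357 = 279564)
-3974208 + L = -3974208 + 279564 = -3694644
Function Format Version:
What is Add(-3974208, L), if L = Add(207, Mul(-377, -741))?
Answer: -3694644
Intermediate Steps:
L = 279564 (L = Add(207, 279357) = 279564)
Add(-3974208, L) = Add(-3974208, 279564) = -3694644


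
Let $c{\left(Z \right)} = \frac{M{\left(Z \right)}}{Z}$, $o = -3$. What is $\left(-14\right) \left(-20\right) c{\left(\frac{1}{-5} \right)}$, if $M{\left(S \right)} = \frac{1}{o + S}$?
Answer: $\frac{875}{2} \approx 437.5$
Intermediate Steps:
$M{\left(S \right)} = \frac{1}{-3 + S}$
$c{\left(Z \right)} = \frac{1}{Z \left(-3 + Z\right)}$ ($c{\left(Z \right)} = \frac{1}{\left(-3 + Z\right) Z} = \frac{1}{Z \left(-3 + Z\right)}$)
$\left(-14\right) \left(-20\right) c{\left(\frac{1}{-5} \right)} = \left(-14\right) \left(-20\right) \frac{1}{\frac{1}{-5} \left(-3 + \frac{1}{-5}\right)} = 280 \frac{1}{\left(- \frac{1}{5}\right) \left(-3 - \frac{1}{5}\right)} = 280 \left(- \frac{5}{- \frac{16}{5}}\right) = 280 \left(\left(-5\right) \left(- \frac{5}{16}\right)\right) = 280 \cdot \frac{25}{16} = \frac{875}{2}$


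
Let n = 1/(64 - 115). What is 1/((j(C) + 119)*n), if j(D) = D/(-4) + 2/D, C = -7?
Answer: -1428/3373 ≈ -0.42336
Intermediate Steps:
j(D) = 2/D - D/4 (j(D) = D*(-¼) + 2/D = -D/4 + 2/D = 2/D - D/4)
n = -1/51 (n = 1/(-51) = -1/51 ≈ -0.019608)
1/((j(C) + 119)*n) = 1/(((2/(-7) - ¼*(-7)) + 119)*(-1/51)) = 1/(((2*(-⅐) + 7/4) + 119)*(-1/51)) = 1/(((-2/7 + 7/4) + 119)*(-1/51)) = 1/((41/28 + 119)*(-1/51)) = 1/((3373/28)*(-1/51)) = 1/(-3373/1428) = -1428/3373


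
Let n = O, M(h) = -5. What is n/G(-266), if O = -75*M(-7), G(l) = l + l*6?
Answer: -375/1862 ≈ -0.20140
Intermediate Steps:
G(l) = 7*l (G(l) = l + 6*l = 7*l)
O = 375 (O = -75*(-5) = 375)
n = 375
n/G(-266) = 375/((7*(-266))) = 375/(-1862) = 375*(-1/1862) = -375/1862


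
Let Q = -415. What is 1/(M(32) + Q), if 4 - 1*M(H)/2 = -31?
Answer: -1/345 ≈ -0.0028986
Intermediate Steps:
M(H) = 70 (M(H) = 8 - 2*(-31) = 8 + 62 = 70)
1/(M(32) + Q) = 1/(70 - 415) = 1/(-345) = -1/345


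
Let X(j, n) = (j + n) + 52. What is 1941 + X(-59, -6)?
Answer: 1928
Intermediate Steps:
X(j, n) = 52 + j + n
1941 + X(-59, -6) = 1941 + (52 - 59 - 6) = 1941 - 13 = 1928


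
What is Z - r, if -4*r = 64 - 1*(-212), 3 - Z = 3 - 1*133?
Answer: 202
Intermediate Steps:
Z = 133 (Z = 3 - (3 - 1*133) = 3 - (3 - 133) = 3 - 1*(-130) = 3 + 130 = 133)
r = -69 (r = -(64 - 1*(-212))/4 = -(64 + 212)/4 = -¼*276 = -69)
Z - r = 133 - 1*(-69) = 133 + 69 = 202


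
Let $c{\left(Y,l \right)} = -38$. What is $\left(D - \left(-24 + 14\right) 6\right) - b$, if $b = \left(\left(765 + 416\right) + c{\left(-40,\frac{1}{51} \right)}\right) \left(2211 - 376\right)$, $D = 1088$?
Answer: $-2096257$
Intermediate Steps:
$b = 2097405$ ($b = \left(\left(765 + 416\right) - 38\right) \left(2211 - 376\right) = \left(1181 - 38\right) 1835 = 1143 \cdot 1835 = 2097405$)
$\left(D - \left(-24 + 14\right) 6\right) - b = \left(1088 - \left(-24 + 14\right) 6\right) - 2097405 = \left(1088 - \left(-10\right) 6\right) - 2097405 = \left(1088 - -60\right) - 2097405 = \left(1088 + 60\right) - 2097405 = 1148 - 2097405 = -2096257$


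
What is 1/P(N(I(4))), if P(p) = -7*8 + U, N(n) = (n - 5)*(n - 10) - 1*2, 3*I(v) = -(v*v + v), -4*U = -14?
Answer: -2/105 ≈ -0.019048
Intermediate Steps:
U = 7/2 (U = -¼*(-14) = 7/2 ≈ 3.5000)
I(v) = -v/3 - v²/3 (I(v) = (-(v*v + v))/3 = (-(v² + v))/3 = (-(v + v²))/3 = (-v - v²)/3 = -v/3 - v²/3)
N(n) = -2 + (-10 + n)*(-5 + n) (N(n) = (-5 + n)*(-10 + n) - 2 = (-10 + n)*(-5 + n) - 2 = -2 + (-10 + n)*(-5 + n))
P(p) = -105/2 (P(p) = -7*8 + 7/2 = -56 + 7/2 = -105/2)
1/P(N(I(4))) = 1/(-105/2) = -2/105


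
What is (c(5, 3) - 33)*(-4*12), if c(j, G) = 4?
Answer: 1392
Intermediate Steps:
(c(5, 3) - 33)*(-4*12) = (4 - 33)*(-4*12) = -29*(-48) = 1392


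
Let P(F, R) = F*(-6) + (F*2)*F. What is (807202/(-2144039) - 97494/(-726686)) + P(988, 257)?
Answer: 1516256219372370567/779021562377 ≈ 1.9464e+6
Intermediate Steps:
P(F, R) = -6*F + 2*F² (P(F, R) = -6*F + (2*F)*F = -6*F + 2*F²)
(807202/(-2144039) - 97494/(-726686)) + P(988, 257) = (807202/(-2144039) - 97494/(-726686)) + 2*988*(-3 + 988) = (807202*(-1/2144039) - 97494*(-1/726686)) + 2*988*985 = (-807202/2144039 + 48747/363343) + 1946360 = -188775727153/779021562377 + 1946360 = 1516256219372370567/779021562377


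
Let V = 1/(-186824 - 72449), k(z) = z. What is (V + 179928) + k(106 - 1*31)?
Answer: 46669917818/259273 ≈ 1.8000e+5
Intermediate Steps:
V = -1/259273 (V = 1/(-259273) = -1/259273 ≈ -3.8569e-6)
(V + 179928) + k(106 - 1*31) = (-1/259273 + 179928) + (106 - 1*31) = 46650472343/259273 + (106 - 31) = 46650472343/259273 + 75 = 46669917818/259273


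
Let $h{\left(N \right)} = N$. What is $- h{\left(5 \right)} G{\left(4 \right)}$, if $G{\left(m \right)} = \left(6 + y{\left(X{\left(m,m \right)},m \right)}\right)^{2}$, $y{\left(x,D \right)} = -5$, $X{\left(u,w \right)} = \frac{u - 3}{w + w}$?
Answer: $-5$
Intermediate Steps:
$X{\left(u,w \right)} = \frac{-3 + u}{2 w}$
$G{\left(m \right)} = 1$ ($G{\left(m \right)} = \left(6 - 5\right)^{2} = 1^{2} = 1$)
$- h{\left(5 \right)} G{\left(4 \right)} = \left(-1\right) 5 \cdot 1 = \left(-5\right) 1 = -5$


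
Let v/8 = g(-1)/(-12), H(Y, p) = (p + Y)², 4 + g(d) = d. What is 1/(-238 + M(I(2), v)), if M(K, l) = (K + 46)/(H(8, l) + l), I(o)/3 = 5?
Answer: -1186/281719 ≈ -0.0042099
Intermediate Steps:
g(d) = -4 + d
H(Y, p) = (Y + p)²
I(o) = 15 (I(o) = 3*5 = 15)
v = 10/3 (v = 8*((-4 - 1)/(-12)) = 8*(-5*(-1/12)) = 8*(5/12) = 10/3 ≈ 3.3333)
M(K, l) = (46 + K)/(l + (8 + l)²) (M(K, l) = (K + 46)/((8 + l)² + l) = (46 + K)/(l + (8 + l)²))
1/(-238 + M(I(2), v)) = 1/(-238 + (46 + 15)/(10/3 + (8 + 10/3)²)) = 1/(-238 + 61/(10/3 + (34/3)²)) = 1/(-238 + 61/(10/3 + 1156/9)) = 1/(-238 + 61/(1186/9)) = 1/(-238 + (9/1186)*61) = 1/(-238 + 549/1186) = 1/(-281719/1186) = -1186/281719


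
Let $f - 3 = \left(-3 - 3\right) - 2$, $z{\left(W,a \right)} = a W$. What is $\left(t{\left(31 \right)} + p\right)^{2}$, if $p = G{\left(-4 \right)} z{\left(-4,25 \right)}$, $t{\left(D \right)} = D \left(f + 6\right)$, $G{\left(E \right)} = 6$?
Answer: $323761$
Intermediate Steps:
$z{\left(W,a \right)} = W a$
$f = -5$ ($f = 3 - 8 = -5$)
$t{\left(D \right)} = D$ ($t{\left(D \right)} = D \left(-5 + 6\right) = D 1 = D$)
$p = -600$ ($p = 6 \left(\left(-4\right) 25\right) = 6 \left(-100\right) = -600$)
$\left(t{\left(31 \right)} + p\right)^{2} = \left(31 - 600\right)^{2} = \left(-569\right)^{2} = 323761$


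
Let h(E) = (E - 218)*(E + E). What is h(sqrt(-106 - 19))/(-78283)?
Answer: 250/78283 + 2180*I*sqrt(5)/78283 ≈ 0.0031935 + 0.062269*I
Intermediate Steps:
h(E) = 2*E*(-218 + E) (h(E) = (-218 + E)*(2*E) = 2*E*(-218 + E))
h(sqrt(-106 - 19))/(-78283) = (2*sqrt(-106 - 19)*(-218 + sqrt(-106 - 19)))/(-78283) = (2*sqrt(-125)*(-218 + sqrt(-125)))*(-1/78283) = (2*(5*I*sqrt(5))*(-218 + 5*I*sqrt(5)))*(-1/78283) = (10*I*sqrt(5)*(-218 + 5*I*sqrt(5)))*(-1/78283) = -10*I*sqrt(5)*(-218 + 5*I*sqrt(5))/78283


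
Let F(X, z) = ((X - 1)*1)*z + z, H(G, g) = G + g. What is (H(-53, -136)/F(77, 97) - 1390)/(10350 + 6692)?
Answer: -1483157/18183814 ≈ -0.081565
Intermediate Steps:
F(X, z) = z + z*(-1 + X) (F(X, z) = ((-1 + X)*1)*z + z = (-1 + X)*z + z = z*(-1 + X) + z = z + z*(-1 + X))
(H(-53, -136)/F(77, 97) - 1390)/(10350 + 6692) = ((-53 - 136)/((77*97)) - 1390)/(10350 + 6692) = (-189/7469 - 1390)/17042 = (-189*1/7469 - 1390)*(1/17042) = (-27/1067 - 1390)*(1/17042) = -1483157/1067*1/17042 = -1483157/18183814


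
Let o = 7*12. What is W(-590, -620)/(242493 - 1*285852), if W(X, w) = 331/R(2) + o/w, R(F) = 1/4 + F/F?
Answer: -41023/6720645 ≈ -0.0061040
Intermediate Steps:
R(F) = 5/4 (R(F) = 1*(¼) + 1 = ¼ + 1 = 5/4)
o = 84
W(X, w) = 1324/5 + 84/w (W(X, w) = 331/(5/4) + 84/w = 331*(⅘) + 84/w = 1324/5 + 84/w)
W(-590, -620)/(242493 - 1*285852) = (1324/5 + 84/(-620))/(242493 - 1*285852) = (1324/5 + 84*(-1/620))/(242493 - 285852) = (1324/5 - 21/155)/(-43359) = (41023/155)*(-1/43359) = -41023/6720645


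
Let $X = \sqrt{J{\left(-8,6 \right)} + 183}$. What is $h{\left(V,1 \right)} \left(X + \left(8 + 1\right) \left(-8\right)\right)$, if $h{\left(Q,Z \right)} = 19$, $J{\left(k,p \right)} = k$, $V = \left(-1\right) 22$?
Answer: $-1368 + 95 \sqrt{7} \approx -1116.7$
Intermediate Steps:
$V = -22$
$X = 5 \sqrt{7}$ ($X = \sqrt{-8 + 183} = \sqrt{175} = 5 \sqrt{7} \approx 13.229$)
$h{\left(V,1 \right)} \left(X + \left(8 + 1\right) \left(-8\right)\right) = 19 \left(5 \sqrt{7} + \left(8 + 1\right) \left(-8\right)\right) = 19 \left(5 \sqrt{7} + 9 \left(-8\right)\right) = 19 \left(5 \sqrt{7} - 72\right) = 19 \left(-72 + 5 \sqrt{7}\right) = -1368 + 95 \sqrt{7}$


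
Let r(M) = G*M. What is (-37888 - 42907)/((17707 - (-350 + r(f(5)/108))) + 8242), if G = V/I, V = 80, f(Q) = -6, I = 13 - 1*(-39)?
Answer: -9453015/3076993 ≈ -3.0722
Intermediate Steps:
I = 52 (I = 13 + 39 = 52)
G = 20/13 (G = 80/52 = 80*(1/52) = 20/13 ≈ 1.5385)
r(M) = 20*M/13
(-37888 - 42907)/((17707 - (-350 + r(f(5)/108))) + 8242) = (-37888 - 42907)/((17707 - (-350 + 20*(-6/108)/13)) + 8242) = -80795/((17707 - (-350 + 20*(-6*1/108)/13)) + 8242) = -80795/((17707 - (-350 + (20/13)*(-1/18))) + 8242) = -80795/((17707 - (-350 - 10/117)) + 8242) = -80795/((17707 - 1*(-40960/117)) + 8242) = -80795/((17707 + 40960/117) + 8242) = -80795/(2112679/117 + 8242) = -80795/3076993/117 = -80795*117/3076993 = -9453015/3076993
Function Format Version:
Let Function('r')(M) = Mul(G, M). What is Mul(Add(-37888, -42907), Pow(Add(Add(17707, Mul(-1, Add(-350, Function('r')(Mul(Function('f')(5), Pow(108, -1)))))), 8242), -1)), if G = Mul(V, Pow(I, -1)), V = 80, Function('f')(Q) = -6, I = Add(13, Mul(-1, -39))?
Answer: Rational(-9453015, 3076993) ≈ -3.0722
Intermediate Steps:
I = 52 (I = Add(13, 39) = 52)
G = Rational(20, 13) (G = Mul(80, Pow(52, -1)) = Mul(80, Rational(1, 52)) = Rational(20, 13) ≈ 1.5385)
Function('r')(M) = Mul(Rational(20, 13), M)
Mul(Add(-37888, -42907), Pow(Add(Add(17707, Mul(-1, Add(-350, Function('r')(Mul(Function('f')(5), Pow(108, -1)))))), 8242), -1)) = Mul(Add(-37888, -42907), Pow(Add(Add(17707, Mul(-1, Add(-350, Mul(Rational(20, 13), Mul(-6, Pow(108, -1)))))), 8242), -1)) = Mul(-80795, Pow(Add(Add(17707, Mul(-1, Add(-350, Mul(Rational(20, 13), Mul(-6, Rational(1, 108)))))), 8242), -1)) = Mul(-80795, Pow(Add(Add(17707, Mul(-1, Add(-350, Mul(Rational(20, 13), Rational(-1, 18))))), 8242), -1)) = Mul(-80795, Pow(Add(Add(17707, Mul(-1, Add(-350, Rational(-10, 117)))), 8242), -1)) = Mul(-80795, Pow(Add(Add(17707, Mul(-1, Rational(-40960, 117))), 8242), -1)) = Mul(-80795, Pow(Add(Add(17707, Rational(40960, 117)), 8242), -1)) = Mul(-80795, Pow(Add(Rational(2112679, 117), 8242), -1)) = Mul(-80795, Pow(Rational(3076993, 117), -1)) = Mul(-80795, Rational(117, 3076993)) = Rational(-9453015, 3076993)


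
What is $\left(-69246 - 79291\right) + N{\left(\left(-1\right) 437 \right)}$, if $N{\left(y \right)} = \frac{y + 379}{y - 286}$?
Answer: $- \frac{107392193}{723} \approx -1.4854 \cdot 10^{5}$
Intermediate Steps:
$N{\left(y \right)} = \frac{379 + y}{-286 + y}$
$\left(-69246 - 79291\right) + N{\left(\left(-1\right) 437 \right)} = \left(-69246 - 79291\right) + \frac{379 - 437}{-286 - 437} = -148537 + \frac{379 - 437}{-286 - 437} = -148537 + \frac{1}{-723} \left(-58\right) = -148537 - - \frac{58}{723} = -148537 + \frac{58}{723} = - \frac{107392193}{723}$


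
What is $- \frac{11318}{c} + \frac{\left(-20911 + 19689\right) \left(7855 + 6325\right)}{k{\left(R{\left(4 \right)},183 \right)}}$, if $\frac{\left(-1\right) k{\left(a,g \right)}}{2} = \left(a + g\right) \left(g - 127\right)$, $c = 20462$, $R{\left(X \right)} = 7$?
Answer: $\frac{4429048381}{5442892} \approx 813.73$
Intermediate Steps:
$k{\left(a,g \right)} = - 2 \left(-127 + g\right) \left(a + g\right)$ ($k{\left(a,g \right)} = - 2 \left(a + g\right) \left(g - 127\right) = - 2 \left(a + g\right) \left(-127 + g\right) = - 2 \left(-127 + g\right) \left(a + g\right)$)
$- \frac{11318}{c} + \frac{\left(-20911 + 19689\right) \left(7855 + 6325\right)}{k{\left(R{\left(4 \right)},183 \right)}} = - \frac{11318}{20462} + \frac{\left(-20911 + 19689\right) \left(7855 + 6325\right)}{- 2 \cdot 183^{2} + 254 \cdot 7 + 254 \cdot 183 - 14 \cdot 183} = \left(-11318\right) \frac{1}{20462} + \frac{\left(-1222\right) 14180}{\left(-2\right) 33489 + 1778 + 46482 - 2562} = - \frac{5659}{10231} - \frac{17327960}{-66978 + 1778 + 46482 - 2562} = - \frac{5659}{10231} - \frac{17327960}{-21280} = - \frac{5659}{10231} - - \frac{433199}{532} = - \frac{5659}{10231} + \frac{433199}{532} = \frac{4429048381}{5442892}$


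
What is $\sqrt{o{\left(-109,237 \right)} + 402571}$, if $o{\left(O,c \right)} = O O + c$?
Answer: $\sqrt{414689} \approx 643.96$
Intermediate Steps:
$o{\left(O,c \right)} = c + O^{2}$ ($o{\left(O,c \right)} = O^{2} + c = c + O^{2}$)
$\sqrt{o{\left(-109,237 \right)} + 402571} = \sqrt{\left(237 + \left(-109\right)^{2}\right) + 402571} = \sqrt{\left(237 + 11881\right) + 402571} = \sqrt{12118 + 402571} = \sqrt{414689}$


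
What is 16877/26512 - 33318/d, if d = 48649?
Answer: -62277643/1289782288 ≈ -0.048285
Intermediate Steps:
16877/26512 - 33318/d = 16877/26512 - 33318/48649 = -62277643/1289782288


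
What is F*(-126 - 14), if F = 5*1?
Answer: -700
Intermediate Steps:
F = 5
F*(-126 - 14) = 5*(-126 - 14) = 5*(-140) = -700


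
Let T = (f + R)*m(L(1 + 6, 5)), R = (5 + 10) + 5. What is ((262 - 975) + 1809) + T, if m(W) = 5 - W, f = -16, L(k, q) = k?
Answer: 1088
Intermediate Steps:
R = 20 (R = 15 + 5 = 20)
T = -8 (T = (-16 + 20)*(5 - (1 + 6)) = 4*(5 - 1*7) = 4*(5 - 7) = 4*(-2) = -8)
((262 - 975) + 1809) + T = ((262 - 975) + 1809) - 8 = (-713 + 1809) - 8 = 1096 - 8 = 1088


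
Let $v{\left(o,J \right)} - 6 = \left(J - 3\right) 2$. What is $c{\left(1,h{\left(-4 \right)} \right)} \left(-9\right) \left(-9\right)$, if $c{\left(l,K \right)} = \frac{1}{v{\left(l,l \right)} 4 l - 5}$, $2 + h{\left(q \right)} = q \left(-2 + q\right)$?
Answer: $27$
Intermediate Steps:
$v{\left(o,J \right)} = 2 J$ ($v{\left(o,J \right)} = 6 + \left(J - 3\right) 2 = 6 + \left(-3 + J\right) 2 = 6 + \left(-6 + 2 J\right) = 2 J$)
$h{\left(q \right)} = -2 + q \left(-2 + q\right)$
$c{\left(l,K \right)} = \frac{1}{-5 + 8 l^{2}}$ ($c{\left(l,K \right)} = \frac{1}{2 l 4 l - 5} = \frac{1}{8 l l - 5} = \frac{1}{8 l^{2} - 5} = \frac{1}{-5 + 8 l^{2}}$)
$c{\left(1,h{\left(-4 \right)} \right)} \left(-9\right) \left(-9\right) = \frac{1}{-5 + 8 \cdot 1^{2}} \left(-9\right) \left(-9\right) = \frac{1}{-5 + 8 \cdot 1} \left(-9\right) \left(-9\right) = \frac{1}{-5 + 8} \left(-9\right) \left(-9\right) = \frac{1}{3} \left(-9\right) \left(-9\right) = \left(-3\right) \left(-9\right) = 27$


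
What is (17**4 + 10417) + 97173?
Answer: 191111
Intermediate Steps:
(17**4 + 10417) + 97173 = (83521 + 10417) + 97173 = 93938 + 97173 = 191111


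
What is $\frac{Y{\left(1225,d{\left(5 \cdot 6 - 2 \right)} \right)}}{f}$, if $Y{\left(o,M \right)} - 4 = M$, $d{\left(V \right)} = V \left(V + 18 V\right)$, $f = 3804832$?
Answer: $\frac{3725}{951208} \approx 0.0039161$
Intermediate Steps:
$d{\left(V \right)} = 19 V^{2}$ ($d{\left(V \right)} = V 19 V = 19 V^{2}$)
$Y{\left(o,M \right)} = 4 + M$
$\frac{Y{\left(1225,d{\left(5 \cdot 6 - 2 \right)} \right)}}{f} = \frac{4 + 19 \left(5 \cdot 6 - 2\right)^{2}}{3804832} = \left(4 + 19 \left(30 - 2\right)^{2}\right) \frac{1}{3804832} = \left(4 + 19 \cdot 28^{2}\right) \frac{1}{3804832} = \left(4 + 19 \cdot 784\right) \frac{1}{3804832} = \left(4 + 14896\right) \frac{1}{3804832} = 14900 \cdot \frac{1}{3804832} = \frac{3725}{951208}$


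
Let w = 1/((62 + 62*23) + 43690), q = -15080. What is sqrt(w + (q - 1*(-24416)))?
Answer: sqrt(388882827898)/6454 ≈ 96.623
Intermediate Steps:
w = 1/45178 (w = 1/((62 + 1426) + 43690) = 1/(1488 + 43690) = 1/45178 ≈ 2.2135e-5)
sqrt(w + (q - 1*(-24416))) = sqrt(1/45178 + (-15080 - 1*(-24416))) = sqrt(1/45178 + (-15080 + 24416)) = sqrt(1/45178 + 9336) = sqrt(421781809/45178) = sqrt(388882827898)/6454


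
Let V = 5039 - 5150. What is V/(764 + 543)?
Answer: -111/1307 ≈ -0.084927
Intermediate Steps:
V = -111
V/(764 + 543) = -111/(764 + 543) = -111/1307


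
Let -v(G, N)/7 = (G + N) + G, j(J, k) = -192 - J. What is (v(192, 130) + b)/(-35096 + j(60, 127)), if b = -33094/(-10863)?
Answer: 9762995/95996331 ≈ 0.10170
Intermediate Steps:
v(G, N) = -14*G - 7*N (v(G, N) = -7*((G + N) + G) = -7*(N + 2*G) = -14*G - 7*N)
b = 33094/10863 (b = -33094*(-1/10863) = 33094/10863 ≈ 3.0465)
(v(192, 130) + b)/(-35096 + j(60, 127)) = ((-14*192 - 7*130) + 33094/10863)/(-35096 + (-192 - 1*60)) = ((-2688 - 910) + 33094/10863)/(-35096 + (-192 - 60)) = (-3598 + 33094/10863)/(-35096 - 252) = -39051980/10863/(-35348) = -39051980/10863*(-1/35348) = 9762995/95996331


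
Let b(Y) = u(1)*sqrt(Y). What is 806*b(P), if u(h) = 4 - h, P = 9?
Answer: 7254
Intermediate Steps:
b(Y) = 3*sqrt(Y) (b(Y) = (4 - 1*1)*sqrt(Y) = (4 - 1)*sqrt(Y) = 3*sqrt(Y))
806*b(P) = 806*(3*sqrt(9)) = 806*(3*3) = 806*9 = 7254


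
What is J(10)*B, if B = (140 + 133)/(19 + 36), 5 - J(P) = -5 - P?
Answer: 1092/11 ≈ 99.273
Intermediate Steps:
J(P) = 10 + P (J(P) = 5 - (-5 - P) = 5 + (5 + P) = 10 + P)
B = 273/55 ≈ 4.9636
J(10)*B = (10 + 10)*(273/55) = 20*(273/55) = 1092/11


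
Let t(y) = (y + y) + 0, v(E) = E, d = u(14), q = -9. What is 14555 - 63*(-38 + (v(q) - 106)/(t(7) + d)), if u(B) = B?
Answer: 68831/4 ≈ 17208.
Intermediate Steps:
d = 14
t(y) = 2*y (t(y) = 2*y + 0 = 2*y)
14555 - 63*(-38 + (v(q) - 106)/(t(7) + d)) = 14555 - 63*(-38 + (-9 - 106)/(2*7 + 14)) = 14555 - 63*(-38 - 115/(14 + 14)) = 14555 - 63*(-38 - 115/28) = 14555 - 63*(-1179)/28 = 14555 - 1*(-10611/4) = 14555 + 10611/4 = 68831/4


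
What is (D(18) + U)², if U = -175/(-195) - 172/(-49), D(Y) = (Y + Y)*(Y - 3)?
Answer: 1082355171769/3651921 ≈ 2.9638e+5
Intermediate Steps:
D(Y) = 2*Y*(-3 + Y) (D(Y) = (2*Y)*(-3 + Y) = 2*Y*(-3 + Y))
U = 8423/1911 (U = -175*(-1/195) - 172*(-1/49) = 35/39 + 172/49 = 8423/1911 ≈ 4.4076)
(D(18) + U)² = (2*18*(-3 + 18) + 8423/1911)² = (2*18*15 + 8423/1911)² = (540 + 8423/1911)² = (1040363/1911)² = 1082355171769/3651921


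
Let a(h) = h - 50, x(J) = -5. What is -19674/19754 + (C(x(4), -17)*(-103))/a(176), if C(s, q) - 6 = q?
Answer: 1421597/177786 ≈ 7.9961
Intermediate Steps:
C(s, q) = 6 + q
a(h) = -50 + h
-19674/19754 + (C(x(4), -17)*(-103))/a(176) = -19674/19754 + ((6 - 17)*(-103))/(-50 + 176) = -19674*1/19754 - 11*(-103)/126 = -9837/9877 + 1133*(1/126) = -9837/9877 + 1133/126 = 1421597/177786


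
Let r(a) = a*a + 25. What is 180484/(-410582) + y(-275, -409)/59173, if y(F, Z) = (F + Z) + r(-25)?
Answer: -5346869760/12147684343 ≈ -0.44016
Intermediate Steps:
r(a) = 25 + a² (r(a) = a² + 25 = 25 + a²)
y(F, Z) = 650 + F + Z (y(F, Z) = (F + Z) + (25 + (-25)²) = (F + Z) + (25 + 625) = (F + Z) + 650 = 650 + F + Z)
180484/(-410582) + y(-275, -409)/59173 = 180484/(-410582) + (650 - 275 - 409)/59173 = 180484*(-1/410582) - 34*1/59173 = -90242/205291 - 34/59173 = -5346869760/12147684343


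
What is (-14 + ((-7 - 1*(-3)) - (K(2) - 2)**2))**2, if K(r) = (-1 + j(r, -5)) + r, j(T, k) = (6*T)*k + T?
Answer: 12243001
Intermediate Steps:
j(T, k) = T + 6*T*k (j(T, k) = 6*T*k + T = T + 6*T*k)
K(r) = -1 - 28*r (K(r) = (-1 + r*(1 + 6*(-5))) + r = (-1 + r*(1 - 30)) + r = (-1 + r*(-29)) + r = (-1 - 29*r) + r = -1 - 28*r)
(-14 + ((-7 - 1*(-3)) - (K(2) - 2)**2))**2 = (-14 + ((-7 - 1*(-3)) - ((-1 - 28*2) - 2)**2))**2 = (-14 + ((-7 + 3) - ((-1 - 56) - 2)**2))**2 = (-14 + (-4 - (-57 - 2)**2))**2 = (-14 + (-4 - 1*(-59)**2))**2 = (-14 + (-4 - 1*3481))**2 = (-14 + (-4 - 3481))**2 = (-14 - 3485)**2 = (-3499)**2 = 12243001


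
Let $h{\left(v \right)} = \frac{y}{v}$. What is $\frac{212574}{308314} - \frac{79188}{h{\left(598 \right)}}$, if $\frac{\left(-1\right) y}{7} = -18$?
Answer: $- \frac{1216667091401}{3237297} \approx -3.7583 \cdot 10^{5}$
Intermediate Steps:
$y = 126$ ($y = \left(-7\right) \left(-18\right) = 126$)
$h{\left(v \right)} = \frac{126}{v}$
$\frac{212574}{308314} - \frac{79188}{h{\left(598 \right)}} = \frac{212574}{308314} - \frac{79188}{126 \cdot \frac{1}{598}} = 212574 \cdot \frac{1}{308314} - \frac{79188}{126 \cdot \frac{1}{598}} = \frac{106287}{154157} - \frac{79188}{\frac{63}{299}} = \frac{106287}{154157} - \frac{7892404}{21} = - \frac{1216667091401}{3237297}$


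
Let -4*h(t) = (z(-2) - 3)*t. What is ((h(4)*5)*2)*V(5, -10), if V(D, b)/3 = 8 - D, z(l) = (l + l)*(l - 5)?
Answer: -2250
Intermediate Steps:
z(l) = 2*l*(-5 + l) (z(l) = (2*l)*(-5 + l) = 2*l*(-5 + l))
V(D, b) = 24 - 3*D (V(D, b) = 3*(8 - D) = 24 - 3*D)
h(t) = -25*t/4 (h(t) = -(2*(-2)*(-5 - 2) - 3)*t/4 = -(2*(-2)*(-7) - 3)*t/4 = -(28 - 3)*t/4 = -25*t/4)
((h(4)*5)*2)*V(5, -10) = ((-25/4*4*5)*2)*(24 - 3*5) = (-25*5*2)*(24 - 15) = -125*2*9 = -250*9 = -2250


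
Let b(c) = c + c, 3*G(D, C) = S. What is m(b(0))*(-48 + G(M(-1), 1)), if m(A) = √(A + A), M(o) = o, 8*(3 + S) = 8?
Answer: 0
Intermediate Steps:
S = -2 (S = -3 + (⅛)*8 = -3 + 1 = -2)
G(D, C) = -⅔ (G(D, C) = (⅓)*(-2) = -⅔)
b(c) = 2*c
m(A) = √2*√A (m(A) = √(2*A) = √2*√A)
m(b(0))*(-48 + G(M(-1), 1)) = (√2*√(2*0))*(-48 - ⅔) = (√2*√0)*(-146/3) = (√2*0)*(-146/3) = 0*(-146/3) = 0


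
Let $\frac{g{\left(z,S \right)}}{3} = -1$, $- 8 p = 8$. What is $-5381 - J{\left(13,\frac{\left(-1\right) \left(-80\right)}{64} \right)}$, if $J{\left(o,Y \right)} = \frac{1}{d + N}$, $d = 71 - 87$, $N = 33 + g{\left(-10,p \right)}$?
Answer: $- \frac{75335}{14} \approx -5381.1$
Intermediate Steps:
$p = -1$ ($p = \left(- \frac{1}{8}\right) 8 = -1$)
$g{\left(z,S \right)} = -3$ ($g{\left(z,S \right)} = 3 \left(-1\right) = -3$)
$N = 30$ ($N = 33 - 3 = 30$)
$d = -16$ ($d = 71 - 87 = -16$)
$J{\left(o,Y \right)} = \frac{1}{14}$ ($J{\left(o,Y \right)} = \frac{1}{-16 + 30} = \frac{1}{14}$)
$-5381 - J{\left(13,\frac{\left(-1\right) \left(-80\right)}{64} \right)} = -5381 - \frac{1}{14} = - \frac{75335}{14}$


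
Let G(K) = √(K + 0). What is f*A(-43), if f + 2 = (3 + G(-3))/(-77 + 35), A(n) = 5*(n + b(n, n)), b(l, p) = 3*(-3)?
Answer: 3770/7 + 130*I*√3/21 ≈ 538.57 + 10.722*I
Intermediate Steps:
b(l, p) = -9
A(n) = -45 + 5*n (A(n) = 5*(n - 9) = 5*(-9 + n) = -45 + 5*n)
G(K) = √K
f = -29/14 - I*√3/42 (f = -2 + (3 + √(-3))/(-77 + 35) = -2 + (3 + I*√3)/(-42) = -2 + (3 + I*√3)*(-1/42) = -2 + (-1/14 - I*√3/42) = -29/14 - I*√3/42 ≈ -2.0714 - 0.041239*I)
f*A(-43) = (-29/14 - I*√3/42)*(-45 + 5*(-43)) = (-29/14 - I*√3/42)*(-45 - 215) = (-29/14 - I*√3/42)*(-260) = 3770/7 + 130*I*√3/21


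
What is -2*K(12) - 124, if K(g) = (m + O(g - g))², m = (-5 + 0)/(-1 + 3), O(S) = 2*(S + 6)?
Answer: -609/2 ≈ -304.50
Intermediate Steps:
O(S) = 12 + 2*S (O(S) = 2*(6 + S) = 12 + 2*S)
m = -5/2 ≈ -2.5000
K(g) = 361/4 (K(g) = (-5/2 + (12 + 2*(g - g)))² = (-5/2 + (12 + 2*0))² = (-5/2 + (12 + 0))² = (-5/2 + 12)² = (19/2)² = 361/4)
-2*K(12) - 124 = -2*361/4 - 124 = -361/2 - 124 = -609/2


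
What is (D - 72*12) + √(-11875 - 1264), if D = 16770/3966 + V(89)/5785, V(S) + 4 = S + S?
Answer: -3287552551/3823885 + I*√13139 ≈ -859.74 + 114.63*I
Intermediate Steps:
V(S) = -4 + 2*S (V(S) = -4 + (S + S) = -4 + 2*S)
D = 16284089/3823885 (D = 16770/3966 + (-4 + 2*89)/5785 = 16770*(1/3966) + (-4 + 178)*(1/5785) = 2795/661 + 174*(1/5785) = 2795/661 + 174/5785 = 16284089/3823885 ≈ 4.2585)
(D - 72*12) + √(-11875 - 1264) = (16284089/3823885 - 72*12) + √(-11875 - 1264) = (16284089/3823885 - 864) + √(-13139) = -3287552551/3823885 + I*√13139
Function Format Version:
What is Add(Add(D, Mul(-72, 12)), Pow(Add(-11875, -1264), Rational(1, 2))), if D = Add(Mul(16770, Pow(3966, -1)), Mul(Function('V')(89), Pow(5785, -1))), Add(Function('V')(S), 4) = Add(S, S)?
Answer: Add(Rational(-3287552551, 3823885), Mul(I, Pow(13139, Rational(1, 2)))) ≈ Add(-859.74, Mul(114.63, I))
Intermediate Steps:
Function('V')(S) = Add(-4, Mul(2, S)) (Function('V')(S) = Add(-4, Add(S, S)) = Add(-4, Mul(2, S)))
D = Rational(16284089, 3823885) (D = Add(Mul(16770, Pow(3966, -1)), Mul(Add(-4, Mul(2, 89)), Pow(5785, -1))) = Add(Mul(16770, Rational(1, 3966)), Mul(Add(-4, 178), Rational(1, 5785))) = Add(Rational(2795, 661), Mul(174, Rational(1, 5785))) = Add(Rational(2795, 661), Rational(174, 5785)) = Rational(16284089, 3823885) ≈ 4.2585)
Add(Add(D, Mul(-72, 12)), Pow(Add(-11875, -1264), Rational(1, 2))) = Add(Add(Rational(16284089, 3823885), Mul(-72, 12)), Pow(Add(-11875, -1264), Rational(1, 2))) = Add(Add(Rational(16284089, 3823885), -864), Pow(-13139, Rational(1, 2))) = Add(Rational(-3287552551, 3823885), Mul(I, Pow(13139, Rational(1, 2))))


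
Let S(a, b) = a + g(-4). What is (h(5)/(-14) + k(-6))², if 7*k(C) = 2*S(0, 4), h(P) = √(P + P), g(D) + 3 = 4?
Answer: (4 - √10)²/196 ≈ 0.0035805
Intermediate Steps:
g(D) = 1 (g(D) = -3 + 4 = 1)
h(P) = √2*√P (h(P) = √(2*P) = √2*√P)
S(a, b) = 1 + a (S(a, b) = a + 1 = 1 + a)
k(C) = 2/7 (k(C) = (2*(1 + 0))/7 = (2*1)/7 = (⅐)*2 = 2/7)
(h(5)/(-14) + k(-6))² = ((√2*√5)/(-14) + 2/7)² = (√10*(-1/14) + 2/7)² = (-√10/14 + 2/7)² = (2/7 - √10/14)²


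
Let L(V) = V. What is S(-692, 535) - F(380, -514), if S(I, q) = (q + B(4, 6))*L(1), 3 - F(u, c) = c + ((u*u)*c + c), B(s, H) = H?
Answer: -74222090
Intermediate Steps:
F(u, c) = 3 - 2*c - c*u**2 (F(u, c) = 3 - (c + ((u*u)*c + c)) = 3 - (c + (u**2*c + c)) = 3 - (c + (c*u**2 + c)) = 3 - (c + (c + c*u**2)) = 3 - (2*c + c*u**2) = 3 + (-2*c - c*u**2) = 3 - 2*c - c*u**2)
S(I, q) = 6 + q (S(I, q) = (q + 6)*1 = (6 + q)*1 = 6 + q)
S(-692, 535) - F(380, -514) = (6 + 535) - (3 - 2*(-514) - 1*(-514)*380**2) = 541 - (3 + 1028 - 1*(-514)*144400) = 541 - (3 + 1028 + 74221600) = 541 - 1*74222631 = 541 - 74222631 = -74222090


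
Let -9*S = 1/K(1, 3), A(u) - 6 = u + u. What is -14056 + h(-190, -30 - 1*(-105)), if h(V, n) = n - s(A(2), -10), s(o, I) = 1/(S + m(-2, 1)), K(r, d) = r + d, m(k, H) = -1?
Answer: -517261/37 ≈ -13980.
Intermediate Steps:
K(r, d) = d + r
A(u) = 6 + 2*u (A(u) = 6 + (u + u) = 6 + 2*u)
S = -1/36 (S = -1/(9*(3 + 1)) = -1/9/4 = -1/9*1/4 = -1/36 ≈ -0.027778)
s(o, I) = -36/37 (s(o, I) = 1/(-1/36 - 1) = 1/(-37/36) = -36/37)
h(V, n) = 36/37 + n (h(V, n) = n - 1*(-36/37) = n + 36/37 = 36/37 + n)
-14056 + h(-190, -30 - 1*(-105)) = -14056 + (36/37 + (-30 - 1*(-105))) = -14056 + (36/37 + (-30 + 105)) = -14056 + (36/37 + 75) = -14056 + 2811/37 = -517261/37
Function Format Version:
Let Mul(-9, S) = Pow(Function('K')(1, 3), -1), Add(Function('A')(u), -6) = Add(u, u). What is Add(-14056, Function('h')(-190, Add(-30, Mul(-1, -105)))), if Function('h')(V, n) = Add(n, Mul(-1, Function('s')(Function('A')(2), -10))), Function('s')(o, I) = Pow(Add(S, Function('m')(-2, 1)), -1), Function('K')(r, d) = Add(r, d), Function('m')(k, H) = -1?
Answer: Rational(-517261, 37) ≈ -13980.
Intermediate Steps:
Function('K')(r, d) = Add(d, r)
Function('A')(u) = Add(6, Mul(2, u)) (Function('A')(u) = Add(6, Add(u, u)) = Add(6, Mul(2, u)))
S = Rational(-1, 36) (S = Mul(Rational(-1, 9), Pow(Add(3, 1), -1)) = Mul(Rational(-1, 9), Pow(4, -1)) = Mul(Rational(-1, 9), Rational(1, 4)) = Rational(-1, 36) ≈ -0.027778)
Function('s')(o, I) = Rational(-36, 37) (Function('s')(o, I) = Pow(Add(Rational(-1, 36), -1), -1) = Pow(Rational(-37, 36), -1) = Rational(-36, 37))
Function('h')(V, n) = Add(Rational(36, 37), n) (Function('h')(V, n) = Add(n, Mul(-1, Rational(-36, 37))) = Add(n, Rational(36, 37)) = Add(Rational(36, 37), n))
Add(-14056, Function('h')(-190, Add(-30, Mul(-1, -105)))) = Add(-14056, Add(Rational(36, 37), Add(-30, Mul(-1, -105)))) = Add(-14056, Add(Rational(36, 37), Add(-30, 105))) = Add(-14056, Add(Rational(36, 37), 75)) = Add(-14056, Rational(2811, 37)) = Rational(-517261, 37)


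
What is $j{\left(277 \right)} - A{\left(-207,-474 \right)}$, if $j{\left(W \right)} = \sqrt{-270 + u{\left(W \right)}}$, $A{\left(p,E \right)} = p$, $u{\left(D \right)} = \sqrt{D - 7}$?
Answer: $207 + \sqrt{-270 + 3 \sqrt{30}} \approx 207.0 + 15.924 i$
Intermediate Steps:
$u{\left(D \right)} = \sqrt{-7 + D}$
$j{\left(W \right)} = \sqrt{-270 + \sqrt{-7 + W}}$
$j{\left(277 \right)} - A{\left(-207,-474 \right)} = \sqrt{-270 + \sqrt{-7 + 277}} - -207 = \sqrt{-270 + \sqrt{270}} + 207 = \sqrt{-270 + 3 \sqrt{30}} + 207 = 207 + \sqrt{-270 + 3 \sqrt{30}}$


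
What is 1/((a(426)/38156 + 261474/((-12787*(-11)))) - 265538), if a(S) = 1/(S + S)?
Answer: -4572606035184/1214192161135292047 ≈ -3.7660e-6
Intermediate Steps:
a(S) = 1/(2*S)
1/((a(426)/38156 + 261474/((-12787*(-11)))) - 265538) = 1/((((½)/426)/38156 + 261474/((-12787*(-11)))) - 265538) = 1/((((½)*(1/426))*(1/38156) + 261474/140657) - 265538) = 1/(((1/852)*(1/38156) + 261474*(1/140657)) - 265538) = 1/((1/32508912 + 261474/140657) - 265538) = 1/(8500235396945/4572606035184 - 265538) = 1/(-1214192161135292047/4572606035184) = -4572606035184/1214192161135292047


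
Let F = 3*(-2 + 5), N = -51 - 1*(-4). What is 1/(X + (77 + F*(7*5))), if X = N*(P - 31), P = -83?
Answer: 1/5750 ≈ 0.00017391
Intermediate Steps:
N = -47 (N = -51 + 4 = -47)
F = 9 (F = 3*3 = 9)
X = 5358 (X = -47*(-83 - 31) = -47*(-114) = 5358)
1/(X + (77 + F*(7*5))) = 1/(5358 + (77 + 9*(7*5))) = 1/(5358 + (77 + 9*35)) = 1/(5358 + (77 + 315)) = 1/(5358 + 392) = 1/5750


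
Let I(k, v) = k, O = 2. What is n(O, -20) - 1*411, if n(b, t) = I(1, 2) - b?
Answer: -412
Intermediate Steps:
n(b, t) = 1 - b
n(O, -20) - 1*411 = (1 - 1*2) - 1*411 = (1 - 2) - 411 = -1 - 411 = -412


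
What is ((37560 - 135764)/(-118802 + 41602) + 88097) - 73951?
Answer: 273042351/19300 ≈ 14147.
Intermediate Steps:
((37560 - 135764)/(-118802 + 41602) + 88097) - 73951 = (-98204/(-77200) + 88097) - 73951 = (-98204*(-1/77200) + 88097) - 73951 = (24551/19300 + 88097) - 73951 = 1700296651/19300 - 73951 = 273042351/19300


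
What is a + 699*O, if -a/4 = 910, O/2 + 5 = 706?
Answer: 976358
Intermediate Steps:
O = 1402 (O = -10 + 2*706 = -10 + 1412 = 1402)
a = -3640 (a = -4*910 = -3640)
a + 699*O = -3640 + 699*1402 = -3640 + 979998 = 976358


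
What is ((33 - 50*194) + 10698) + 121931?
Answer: 122962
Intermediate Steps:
((33 - 50*194) + 10698) + 121931 = ((33 - 9700) + 10698) + 121931 = (-9667 + 10698) + 121931 = 1031 + 121931 = 122962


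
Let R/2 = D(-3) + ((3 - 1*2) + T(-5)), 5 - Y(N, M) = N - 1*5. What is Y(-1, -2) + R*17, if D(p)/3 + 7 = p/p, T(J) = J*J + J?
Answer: 113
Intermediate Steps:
T(J) = J + J**2 (T(J) = J**2 + J = J + J**2)
Y(N, M) = 10 - N (Y(N, M) = 5 - (N - 1*5) = 5 - (N - 5) = 5 - (-5 + N) = 5 + (5 - N) = 10 - N)
D(p) = -18 (D(p) = -21 + 3*(p/p) = -21 + 3*1 = -21 + 3 = -18)
R = 6 (R = 2*(-18 + ((3 - 1*2) - 5*(1 - 5))) = 2*(-18 + ((3 - 2) - 5*(-4))) = 2*(-18 + (1 + 20)) = 2*(-18 + 21) = 2*3 = 6)
Y(-1, -2) + R*17 = (10 - 1*(-1)) + 6*17 = (10 + 1) + 102 = 11 + 102 = 113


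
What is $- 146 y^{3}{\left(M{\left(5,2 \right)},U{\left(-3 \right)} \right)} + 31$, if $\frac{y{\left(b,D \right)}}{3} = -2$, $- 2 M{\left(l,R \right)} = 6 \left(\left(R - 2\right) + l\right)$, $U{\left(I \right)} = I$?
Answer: $31567$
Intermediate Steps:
$M{\left(l,R \right)} = 6 - 3 R - 3 l$ ($M{\left(l,R \right)} = - \frac{6 \left(\left(R - 2\right) + l\right)}{2} = - \frac{6 \left(\left(-2 + R\right) + l\right)}{2} = - \frac{6 \left(-2 + R + l\right)}{2} = - \frac{-12 + 6 R + 6 l}{2} = 6 - 3 R - 3 l$)
$y{\left(b,D \right)} = -6$ ($y{\left(b,D \right)} = 3 \left(-2\right) = -6$)
$- 146 y^{3}{\left(M{\left(5,2 \right)},U{\left(-3 \right)} \right)} + 31 = - 146 \left(-6\right)^{3} + 31 = \left(-146\right) \left(-216\right) + 31 = 31536 + 31 = 31567$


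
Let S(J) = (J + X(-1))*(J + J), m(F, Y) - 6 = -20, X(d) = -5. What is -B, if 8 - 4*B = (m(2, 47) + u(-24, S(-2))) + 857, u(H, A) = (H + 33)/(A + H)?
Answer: 3349/16 ≈ 209.31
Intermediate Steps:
m(F, Y) = -14 (m(F, Y) = 6 - 20 = -14)
S(J) = 2*J*(-5 + J) (S(J) = (J - 5)*(J + J) = (-5 + J)*(2*J) = 2*J*(-5 + J))
u(H, A) = (33 + H)/(A + H)
B = -3349/16 (B = 2 - ((-14 + (33 - 24)/(2*(-2)*(-5 - 2) - 24)) + 857)/4 = 2 - ((-14 + 9/(2*(-2)*(-7) - 24)) + 857)/4 = 2 - ((-14 + 9/(28 - 24)) + 857)/4 = 2 - ((-14 + 9/4) + 857)/4 = 2 - (-47/4 + 857)/4 = 2 - 1/4*3381/4 = 2 - 3381/16 = -3349/16 ≈ -209.31)
-B = -1*(-3349/16) = 3349/16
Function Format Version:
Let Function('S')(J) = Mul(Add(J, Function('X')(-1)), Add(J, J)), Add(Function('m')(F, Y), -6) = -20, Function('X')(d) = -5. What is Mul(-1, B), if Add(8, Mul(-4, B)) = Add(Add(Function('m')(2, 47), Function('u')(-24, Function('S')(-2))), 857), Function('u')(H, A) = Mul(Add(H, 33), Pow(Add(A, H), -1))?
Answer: Rational(3349, 16) ≈ 209.31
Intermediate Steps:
Function('m')(F, Y) = -14 (Function('m')(F, Y) = Add(6, -20) = -14)
Function('S')(J) = Mul(2, J, Add(-5, J)) (Function('S')(J) = Mul(Add(J, -5), Add(J, J)) = Mul(Add(-5, J), Mul(2, J)) = Mul(2, J, Add(-5, J)))
Function('u')(H, A) = Mul(Pow(Add(A, H), -1), Add(33, H)) (Function('u')(H, A) = Mul(Add(33, H), Pow(Add(A, H), -1)) = Mul(Pow(Add(A, H), -1), Add(33, H)))
B = Rational(-3349, 16) (B = Add(2, Mul(Rational(-1, 4), Add(Add(-14, Mul(Pow(Add(Mul(2, -2, Add(-5, -2)), -24), -1), Add(33, -24))), 857))) = Add(2, Mul(Rational(-1, 4), Add(Add(-14, Mul(Pow(Add(Mul(2, -2, -7), -24), -1), 9)), 857))) = Add(2, Mul(Rational(-1, 4), Add(Add(-14, Mul(Pow(Add(28, -24), -1), 9)), 857))) = Add(2, Mul(Rational(-1, 4), Add(Add(-14, Mul(Pow(4, -1), 9)), 857))) = Add(2, Mul(Rational(-1, 4), Add(Add(-14, Mul(Rational(1, 4), 9)), 857))) = Add(2, Mul(Rational(-1, 4), Add(Add(-14, Rational(9, 4)), 857))) = Add(2, Mul(Rational(-1, 4), Add(Rational(-47, 4), 857))) = Add(2, Mul(Rational(-1, 4), Rational(3381, 4))) = Add(2, Rational(-3381, 16)) = Rational(-3349, 16) ≈ -209.31)
Mul(-1, B) = Mul(-1, Rational(-3349, 16)) = Rational(3349, 16)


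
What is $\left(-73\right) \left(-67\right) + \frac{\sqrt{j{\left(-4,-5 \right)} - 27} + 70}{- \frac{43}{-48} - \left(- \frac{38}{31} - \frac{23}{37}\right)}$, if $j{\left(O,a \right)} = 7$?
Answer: $\frac{742556323}{151033} + \frac{110112 i \sqrt{5}}{151033} \approx 4916.5 + 1.6302 i$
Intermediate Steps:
$\left(-73\right) \left(-67\right) + \frac{\sqrt{j{\left(-4,-5 \right)} - 27} + 70}{- \frac{43}{-48} - \left(- \frac{38}{31} - \frac{23}{37}\right)} = \left(-73\right) \left(-67\right) + \frac{\sqrt{7 - 27} + 70}{- \frac{43}{-48} - \left(- \frac{38}{31} - \frac{23}{37}\right)} = 4891 + \frac{\sqrt{-20} + 70}{\left(-43\right) \left(- \frac{1}{48}\right) - - \frac{2119}{1147}} = 4891 + \frac{2 i \sqrt{5} + 70}{\frac{43}{48} + \left(\frac{23}{37} + \frac{38}{31}\right)} = 4891 + \frac{70 + 2 i \sqrt{5}}{\frac{43}{48} + \frac{2119}{1147}} = 4891 + \frac{70 + 2 i \sqrt{5}}{\frac{151033}{55056}} = 4891 + \left(70 + 2 i \sqrt{5}\right) \frac{55056}{151033} = 4891 + \left(\frac{3853920}{151033} + \frac{110112 i \sqrt{5}}{151033}\right) = \frac{742556323}{151033} + \frac{110112 i \sqrt{5}}{151033}$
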